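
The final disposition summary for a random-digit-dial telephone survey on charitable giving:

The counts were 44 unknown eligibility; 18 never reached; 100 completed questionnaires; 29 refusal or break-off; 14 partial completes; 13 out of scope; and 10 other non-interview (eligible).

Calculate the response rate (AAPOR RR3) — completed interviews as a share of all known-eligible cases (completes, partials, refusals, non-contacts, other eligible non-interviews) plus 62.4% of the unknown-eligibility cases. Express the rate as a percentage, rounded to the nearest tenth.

Numerator → 100
Known eligible → 100 + 14 + 29 + 18 + 10 = 171
Estimated eligible among unknowns → 0.6240 × 44 = 27.46
Denom → 171 + 27.46 = 198.46
RR3 = 100 / 198.46 = 0.5039

50.4%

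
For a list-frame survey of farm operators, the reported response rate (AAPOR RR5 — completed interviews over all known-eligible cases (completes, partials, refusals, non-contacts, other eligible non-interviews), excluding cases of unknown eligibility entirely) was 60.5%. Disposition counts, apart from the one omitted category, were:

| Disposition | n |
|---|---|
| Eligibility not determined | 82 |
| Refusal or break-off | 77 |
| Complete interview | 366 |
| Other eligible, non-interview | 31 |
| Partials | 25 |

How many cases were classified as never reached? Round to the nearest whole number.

106

RR5 = 366 / D = 0.605
D = 366 / 0.605 = 605.0
Rest of base = 499
never reached = 605.0 − 499 ≈ 106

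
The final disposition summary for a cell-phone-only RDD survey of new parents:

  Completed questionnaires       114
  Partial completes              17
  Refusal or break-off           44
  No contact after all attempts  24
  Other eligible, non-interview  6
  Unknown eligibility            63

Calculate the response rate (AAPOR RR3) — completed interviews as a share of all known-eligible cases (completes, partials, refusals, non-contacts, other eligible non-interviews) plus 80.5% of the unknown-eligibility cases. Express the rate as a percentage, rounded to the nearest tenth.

44.6%

Top = 114
Known eligible = 114 + 17 + 44 + 24 + 6 = 205
Estimated eligible among unknowns = 0.8050 × 63 = 50.72
Base = 205 + 50.72 = 255.72
RR3 = 114 / 255.72 = 0.4458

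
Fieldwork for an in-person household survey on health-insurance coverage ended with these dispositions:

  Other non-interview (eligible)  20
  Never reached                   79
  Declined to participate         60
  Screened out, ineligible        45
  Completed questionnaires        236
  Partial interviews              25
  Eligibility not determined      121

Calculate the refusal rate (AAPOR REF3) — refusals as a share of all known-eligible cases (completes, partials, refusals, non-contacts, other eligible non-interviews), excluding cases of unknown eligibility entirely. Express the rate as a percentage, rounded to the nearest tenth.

14.3%

Num = 60
Denominator = 236 + 25 + 60 + 79 + 20 = 420
REF3 = 60 / 420 = 0.1429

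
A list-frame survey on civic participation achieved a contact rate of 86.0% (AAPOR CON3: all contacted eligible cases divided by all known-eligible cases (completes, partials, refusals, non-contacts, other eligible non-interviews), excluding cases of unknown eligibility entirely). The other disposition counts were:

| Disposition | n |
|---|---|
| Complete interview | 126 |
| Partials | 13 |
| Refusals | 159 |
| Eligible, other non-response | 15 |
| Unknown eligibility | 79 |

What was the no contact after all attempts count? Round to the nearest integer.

Numerator → 126 + 13 + 159 + 15 = 313
CON3 = 313 / D = 0.860
D = 313 / 0.860 = 364.0
Rest of base = 313
no contact after all attempts = 364.0 − 313 ≈ 51

51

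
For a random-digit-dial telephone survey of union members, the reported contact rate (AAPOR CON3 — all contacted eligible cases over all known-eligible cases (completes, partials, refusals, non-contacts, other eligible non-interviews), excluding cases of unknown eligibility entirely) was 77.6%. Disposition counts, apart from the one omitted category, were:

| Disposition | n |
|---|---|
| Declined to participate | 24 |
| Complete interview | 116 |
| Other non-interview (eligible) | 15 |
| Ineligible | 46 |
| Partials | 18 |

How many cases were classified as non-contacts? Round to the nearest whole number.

Top → 116 + 18 + 24 + 15 = 173
CON3 = 173 / D = 0.776
D = 173 / 0.776 = 222.9
Other denominator terms total 173
non-contacts = 222.9 − 173 ≈ 50

50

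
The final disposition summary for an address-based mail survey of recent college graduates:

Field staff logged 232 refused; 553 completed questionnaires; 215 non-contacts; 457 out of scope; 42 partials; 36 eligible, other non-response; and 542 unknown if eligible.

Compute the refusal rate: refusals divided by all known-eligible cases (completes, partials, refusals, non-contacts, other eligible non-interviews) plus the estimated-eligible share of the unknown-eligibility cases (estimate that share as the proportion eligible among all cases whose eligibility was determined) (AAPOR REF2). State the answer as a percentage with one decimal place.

Numerator: 232
Known eligible: 553 + 42 + 232 + 215 + 36 = 1078
e = 1078 / (1078 + 457) = 1078 / 1535 = 0.7023
Eligible share of unknowns: 0.7023 × 542 = 380.65
Base: 1078 + 380.65 = 1458.65
REF2 = 232 / 1458.65 = 0.1591

15.9%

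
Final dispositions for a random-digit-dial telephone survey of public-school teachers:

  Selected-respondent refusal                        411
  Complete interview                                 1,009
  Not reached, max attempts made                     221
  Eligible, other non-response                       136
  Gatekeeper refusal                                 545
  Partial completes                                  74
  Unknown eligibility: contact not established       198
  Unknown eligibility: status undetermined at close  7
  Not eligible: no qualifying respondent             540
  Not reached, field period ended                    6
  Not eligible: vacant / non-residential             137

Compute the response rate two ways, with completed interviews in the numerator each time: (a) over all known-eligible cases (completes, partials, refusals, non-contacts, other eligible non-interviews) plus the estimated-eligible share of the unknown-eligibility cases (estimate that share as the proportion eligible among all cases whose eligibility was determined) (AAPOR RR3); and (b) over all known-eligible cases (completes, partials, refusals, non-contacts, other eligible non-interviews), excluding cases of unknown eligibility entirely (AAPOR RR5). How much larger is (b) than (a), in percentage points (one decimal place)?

2.6

Refusal or break-off = 545 + 411 = 956
Non-contacts = 6 + 221 = 227
Eligibility not determined = 198 + 7 = 205
Not eligible = 540 + 137 = 677
Numerator: 1009
Known eligible: 1009 + 74 + 956 + 227 + 136 = 2402
e = 2402 / (2402 + 677) = 2402 / 3079 = 0.7801
e × U: 0.7801 × 205 = 159.92
Base: 2402 + 159.92 = 2561.92
RR3 = 1009 / 2561.92 = 0.3938
Base: 1009 + 74 + 956 + 227 + 136 = 2402
RR5 = 1009 / 2402 = 0.4201
Difference = 42.01 − 39.38 = 2.63 percentage points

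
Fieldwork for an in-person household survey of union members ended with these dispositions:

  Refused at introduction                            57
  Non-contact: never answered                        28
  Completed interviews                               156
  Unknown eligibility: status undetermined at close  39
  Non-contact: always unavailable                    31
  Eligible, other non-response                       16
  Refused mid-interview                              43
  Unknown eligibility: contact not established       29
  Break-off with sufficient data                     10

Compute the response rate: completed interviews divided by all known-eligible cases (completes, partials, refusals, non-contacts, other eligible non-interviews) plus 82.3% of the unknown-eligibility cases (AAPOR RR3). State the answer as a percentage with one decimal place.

39.3%

Declined to participate = 57 + 43 = 100
Never reached = 28 + 31 = 59
Eligibility not determined = 29 + 39 = 68
Num → 156
Eligible (known) → 156 + 10 + 100 + 59 + 16 = 341
e × U → 0.8230 × 68 = 55.96
Denom → 341 + 55.96 = 396.96
RR3 = 156 / 396.96 = 0.3930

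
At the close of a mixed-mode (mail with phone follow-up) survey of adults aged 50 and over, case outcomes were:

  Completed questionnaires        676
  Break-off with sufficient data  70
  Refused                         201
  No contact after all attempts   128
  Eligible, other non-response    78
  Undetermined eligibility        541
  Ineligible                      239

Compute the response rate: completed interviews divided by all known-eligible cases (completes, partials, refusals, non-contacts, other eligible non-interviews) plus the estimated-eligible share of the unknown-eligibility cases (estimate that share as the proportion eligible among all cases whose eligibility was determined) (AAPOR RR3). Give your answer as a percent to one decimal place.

42.2%

Num = 676
Determined eligible = 676 + 70 + 201 + 128 + 78 = 1153
e = 1153 / (1153 + 239) = 1153 / 1392 = 0.8283
e × U = 0.8283 × 541 = 448.11
Denominator = 1153 + 448.11 = 1601.11
RR3 = 676 / 1601.11 = 0.4222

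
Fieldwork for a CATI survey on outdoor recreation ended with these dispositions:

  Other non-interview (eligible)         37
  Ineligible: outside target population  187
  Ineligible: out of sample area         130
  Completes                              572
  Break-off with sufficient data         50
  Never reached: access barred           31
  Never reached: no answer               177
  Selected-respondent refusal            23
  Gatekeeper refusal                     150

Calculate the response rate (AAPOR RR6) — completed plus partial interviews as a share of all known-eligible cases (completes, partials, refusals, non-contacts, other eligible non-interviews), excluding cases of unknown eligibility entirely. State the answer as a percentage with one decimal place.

Refusal or break-off = 150 + 23 = 173
Never reached = 177 + 31 = 208
Ineligible = 187 + 130 = 317
Numerator: 572 + 50 = 622
Denominator: 572 + 50 + 173 + 208 + 37 = 1040
RR6 = 622 / 1040 = 0.5981

59.8%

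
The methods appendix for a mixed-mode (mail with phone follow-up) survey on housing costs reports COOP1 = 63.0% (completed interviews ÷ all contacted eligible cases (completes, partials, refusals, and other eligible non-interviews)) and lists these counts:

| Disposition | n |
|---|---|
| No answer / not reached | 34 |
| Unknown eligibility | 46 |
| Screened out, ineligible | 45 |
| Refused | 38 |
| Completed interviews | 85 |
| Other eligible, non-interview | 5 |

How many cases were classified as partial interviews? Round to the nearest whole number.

COOP1 = 85 / D = 0.630
D = 85 / 0.630 = 134.9
Remaining denominator categories sum to 128
partial interviews = 134.9 − 128 ≈ 7

7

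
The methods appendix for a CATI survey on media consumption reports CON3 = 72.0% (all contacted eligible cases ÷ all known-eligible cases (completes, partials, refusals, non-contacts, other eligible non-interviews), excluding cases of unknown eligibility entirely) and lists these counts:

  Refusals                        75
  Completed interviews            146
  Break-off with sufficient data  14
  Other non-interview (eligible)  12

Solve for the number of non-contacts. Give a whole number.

Numerator: 146 + 14 + 75 + 12 = 247
CON3 = 247 / D = 0.720
D = 247 / 0.720 = 343.1
Remaining denominator categories sum to 247
non-contacts = 343.1 − 247 ≈ 96

96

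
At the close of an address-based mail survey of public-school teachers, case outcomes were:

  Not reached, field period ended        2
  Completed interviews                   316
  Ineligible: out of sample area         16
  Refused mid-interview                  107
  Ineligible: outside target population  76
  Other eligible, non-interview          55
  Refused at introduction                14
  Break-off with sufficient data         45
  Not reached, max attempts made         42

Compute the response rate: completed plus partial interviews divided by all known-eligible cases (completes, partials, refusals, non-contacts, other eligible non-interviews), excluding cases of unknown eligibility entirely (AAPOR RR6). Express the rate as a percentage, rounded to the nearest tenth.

62.1%

Declined to participate = 14 + 107 = 121
No answer / not reached = 2 + 42 = 44
Screened out, ineligible = 76 + 16 = 92
Numerator → 316 + 45 = 361
Base → 316 + 45 + 121 + 44 + 55 = 581
RR6 = 361 / 581 = 0.6213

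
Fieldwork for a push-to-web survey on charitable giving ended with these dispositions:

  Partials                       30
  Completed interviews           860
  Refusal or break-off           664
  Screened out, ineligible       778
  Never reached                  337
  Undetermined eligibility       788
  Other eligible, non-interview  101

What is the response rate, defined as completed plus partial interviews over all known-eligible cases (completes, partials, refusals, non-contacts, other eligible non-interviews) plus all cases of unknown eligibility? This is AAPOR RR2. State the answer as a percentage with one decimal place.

32.0%

Top → 860 + 30 = 890
Denom → 860 + 30 + 664 + 337 + 101 + 788 = 2780
RR2 = 890 / 2780 = 0.3201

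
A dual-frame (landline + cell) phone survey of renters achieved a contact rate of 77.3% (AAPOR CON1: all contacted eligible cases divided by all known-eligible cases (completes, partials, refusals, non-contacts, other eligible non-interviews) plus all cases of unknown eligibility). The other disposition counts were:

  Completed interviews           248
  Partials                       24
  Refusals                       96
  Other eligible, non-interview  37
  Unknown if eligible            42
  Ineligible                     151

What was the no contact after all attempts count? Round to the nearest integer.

77

Numerator: 248 + 24 + 96 + 37 = 405
CON1 = 405 / D = 0.773
D = 405 / 0.773 = 523.9
Other denominator terms total 447
no contact after all attempts = 523.9 − 447 ≈ 77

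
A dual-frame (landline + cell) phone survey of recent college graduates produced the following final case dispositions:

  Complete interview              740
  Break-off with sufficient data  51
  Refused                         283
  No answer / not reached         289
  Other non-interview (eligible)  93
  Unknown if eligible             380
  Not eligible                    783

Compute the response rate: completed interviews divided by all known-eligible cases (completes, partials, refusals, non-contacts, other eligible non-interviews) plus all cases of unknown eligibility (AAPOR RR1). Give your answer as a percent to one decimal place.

40.3%

Num: 740
Base: 740 + 51 + 283 + 289 + 93 + 380 = 1836
RR1 = 740 / 1836 = 0.4031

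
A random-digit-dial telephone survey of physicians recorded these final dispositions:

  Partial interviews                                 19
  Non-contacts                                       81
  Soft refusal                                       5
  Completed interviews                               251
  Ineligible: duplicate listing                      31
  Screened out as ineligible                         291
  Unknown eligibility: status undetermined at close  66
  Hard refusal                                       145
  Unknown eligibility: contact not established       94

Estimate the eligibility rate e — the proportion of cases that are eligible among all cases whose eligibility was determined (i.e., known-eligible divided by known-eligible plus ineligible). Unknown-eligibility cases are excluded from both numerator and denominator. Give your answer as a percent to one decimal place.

60.9%

Refusal or break-off = 145 + 5 = 150
Eligibility not determined = 94 + 66 = 160
Ineligible = 291 + 31 = 322
Known eligible → 251 + 19 + 150 + 81 = 501
e = 501 / (501 + 322) = 501 / 823 = 0.6087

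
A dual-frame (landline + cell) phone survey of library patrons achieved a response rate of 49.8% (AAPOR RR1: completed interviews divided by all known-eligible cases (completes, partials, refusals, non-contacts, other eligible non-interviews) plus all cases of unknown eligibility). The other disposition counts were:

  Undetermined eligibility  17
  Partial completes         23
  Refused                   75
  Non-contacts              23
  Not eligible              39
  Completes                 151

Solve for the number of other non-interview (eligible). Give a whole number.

14

RR1 = 151 / D = 0.498
D = 151 / 0.498 = 303.2
Remaining denominator categories sum to 289
other non-interview (eligible) = 303.2 − 289 ≈ 14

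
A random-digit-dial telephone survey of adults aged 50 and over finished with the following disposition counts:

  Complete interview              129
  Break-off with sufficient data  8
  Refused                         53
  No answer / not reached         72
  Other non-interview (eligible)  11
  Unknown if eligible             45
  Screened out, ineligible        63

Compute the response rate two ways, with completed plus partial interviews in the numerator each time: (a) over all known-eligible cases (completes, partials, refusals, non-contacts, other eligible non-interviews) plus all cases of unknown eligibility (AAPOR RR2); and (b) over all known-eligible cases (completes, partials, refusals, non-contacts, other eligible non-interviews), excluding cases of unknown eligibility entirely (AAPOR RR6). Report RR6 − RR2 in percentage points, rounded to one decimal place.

7.1

Num = 129 + 8 = 137
Denominator = 129 + 8 + 53 + 72 + 11 + 45 = 318
RR2 = 137 / 318 = 0.4308
Denominator = 129 + 8 + 53 + 72 + 11 = 273
RR6 = 137 / 273 = 0.5018
Difference = 50.18 − 43.08 = 7.10 percentage points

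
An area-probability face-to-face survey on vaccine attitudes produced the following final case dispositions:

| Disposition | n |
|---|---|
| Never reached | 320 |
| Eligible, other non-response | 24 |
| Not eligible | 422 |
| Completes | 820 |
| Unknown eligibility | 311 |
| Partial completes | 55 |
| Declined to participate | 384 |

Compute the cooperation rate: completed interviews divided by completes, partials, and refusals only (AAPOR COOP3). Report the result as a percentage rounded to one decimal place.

65.1%

Num = 820
Base = 820 + 55 + 384 = 1259
COOP3 = 820 / 1259 = 0.6513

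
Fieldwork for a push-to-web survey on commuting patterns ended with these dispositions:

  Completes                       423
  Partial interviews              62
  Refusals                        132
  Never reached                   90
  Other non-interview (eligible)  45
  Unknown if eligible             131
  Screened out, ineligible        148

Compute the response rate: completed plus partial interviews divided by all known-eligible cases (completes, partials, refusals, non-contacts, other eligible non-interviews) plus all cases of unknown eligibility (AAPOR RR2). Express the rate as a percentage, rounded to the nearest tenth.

54.9%

Num → 423 + 62 = 485
Denominator → 423 + 62 + 132 + 90 + 45 + 131 = 883
RR2 = 485 / 883 = 0.5493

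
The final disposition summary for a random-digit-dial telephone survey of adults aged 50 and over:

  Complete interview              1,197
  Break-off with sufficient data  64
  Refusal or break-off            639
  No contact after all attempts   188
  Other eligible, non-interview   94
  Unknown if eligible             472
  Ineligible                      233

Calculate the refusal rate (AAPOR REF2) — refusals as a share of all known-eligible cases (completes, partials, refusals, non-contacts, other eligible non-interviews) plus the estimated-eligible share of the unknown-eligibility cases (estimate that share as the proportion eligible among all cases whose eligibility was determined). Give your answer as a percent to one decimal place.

24.5%

Numerator = 639
Eligible (known) = 1197 + 64 + 639 + 188 + 94 = 2182
e = 2182 / (2182 + 233) = 2182 / 2415 = 0.9035
e × U = 0.9035 × 472 = 426.45
Denominator = 2182 + 426.45 = 2608.45
REF2 = 639 / 2608.45 = 0.2450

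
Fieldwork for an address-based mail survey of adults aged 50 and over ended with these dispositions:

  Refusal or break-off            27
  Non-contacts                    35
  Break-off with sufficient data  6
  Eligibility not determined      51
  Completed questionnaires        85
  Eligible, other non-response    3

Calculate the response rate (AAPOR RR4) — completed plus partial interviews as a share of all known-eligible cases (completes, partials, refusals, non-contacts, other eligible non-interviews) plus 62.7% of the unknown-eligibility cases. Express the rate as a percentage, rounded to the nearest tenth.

48.4%

Top: 85 + 6 = 91
Known eligible: 85 + 6 + 27 + 35 + 3 = 156
Estimated eligible among unknowns: 0.6270 × 51 = 31.98
Denominator: 156 + 31.98 = 187.98
RR4 = 91 / 187.98 = 0.4841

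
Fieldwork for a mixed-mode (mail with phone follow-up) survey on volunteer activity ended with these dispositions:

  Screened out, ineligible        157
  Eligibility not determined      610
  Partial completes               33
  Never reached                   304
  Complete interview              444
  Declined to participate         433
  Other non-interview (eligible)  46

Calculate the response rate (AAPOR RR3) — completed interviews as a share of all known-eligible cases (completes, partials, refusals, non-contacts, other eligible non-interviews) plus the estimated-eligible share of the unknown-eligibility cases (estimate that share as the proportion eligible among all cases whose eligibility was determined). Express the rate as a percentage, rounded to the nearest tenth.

Top: 444
Known eligible: 444 + 33 + 433 + 304 + 46 = 1260
e = 1260 / (1260 + 157) = 1260 / 1417 = 0.8892
Estimated eligible among unknowns: 0.8892 × 610 = 542.41
Base: 1260 + 542.41 = 1802.41
RR3 = 444 / 1802.41 = 0.2463

24.6%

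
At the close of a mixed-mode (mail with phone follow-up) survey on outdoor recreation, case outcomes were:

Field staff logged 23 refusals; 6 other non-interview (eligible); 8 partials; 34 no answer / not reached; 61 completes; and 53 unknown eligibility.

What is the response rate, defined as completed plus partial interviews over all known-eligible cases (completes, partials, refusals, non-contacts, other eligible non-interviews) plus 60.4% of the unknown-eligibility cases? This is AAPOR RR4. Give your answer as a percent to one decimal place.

42.1%

Num: 61 + 8 = 69
Eligible (known): 61 + 8 + 23 + 34 + 6 = 132
Estimated eligible among unknowns: 0.6040 × 53 = 32.01
Denom: 132 + 32.01 = 164.01
RR4 = 69 / 164.01 = 0.4207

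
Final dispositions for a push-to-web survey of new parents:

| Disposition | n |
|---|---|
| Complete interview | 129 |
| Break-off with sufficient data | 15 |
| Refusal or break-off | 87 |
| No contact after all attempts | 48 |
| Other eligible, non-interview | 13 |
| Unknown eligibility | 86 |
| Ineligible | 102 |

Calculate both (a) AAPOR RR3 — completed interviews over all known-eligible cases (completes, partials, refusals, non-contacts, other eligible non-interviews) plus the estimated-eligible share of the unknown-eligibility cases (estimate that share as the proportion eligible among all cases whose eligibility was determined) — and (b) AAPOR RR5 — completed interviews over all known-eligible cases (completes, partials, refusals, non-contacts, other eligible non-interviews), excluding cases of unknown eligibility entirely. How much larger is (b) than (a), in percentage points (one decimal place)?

7.9

Num = 129
Known eligible = 129 + 15 + 87 + 48 + 13 = 292
e = 292 / (292 + 102) = 292 / 394 = 0.7411
e × U = 0.7411 × 86 = 63.73
Denom = 292 + 63.73 = 355.73
RR3 = 129 / 355.73 = 0.3626
Denom = 129 + 15 + 87 + 48 + 13 = 292
RR5 = 129 / 292 = 0.4418
Difference = 44.18 − 36.26 = 7.92 percentage points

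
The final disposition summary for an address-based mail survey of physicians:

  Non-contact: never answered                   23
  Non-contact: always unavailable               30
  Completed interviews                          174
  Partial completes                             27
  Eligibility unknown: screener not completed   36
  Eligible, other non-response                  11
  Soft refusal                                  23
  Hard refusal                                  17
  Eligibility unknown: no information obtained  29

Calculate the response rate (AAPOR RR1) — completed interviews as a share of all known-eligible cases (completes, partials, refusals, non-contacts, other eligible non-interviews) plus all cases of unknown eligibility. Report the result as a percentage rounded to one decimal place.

47.0%

Refusals = 17 + 23 = 40
No contact after all attempts = 23 + 30 = 53
Unknown eligibility = 36 + 29 = 65
Top: 174
Base: 174 + 27 + 40 + 53 + 11 + 65 = 370
RR1 = 174 / 370 = 0.4703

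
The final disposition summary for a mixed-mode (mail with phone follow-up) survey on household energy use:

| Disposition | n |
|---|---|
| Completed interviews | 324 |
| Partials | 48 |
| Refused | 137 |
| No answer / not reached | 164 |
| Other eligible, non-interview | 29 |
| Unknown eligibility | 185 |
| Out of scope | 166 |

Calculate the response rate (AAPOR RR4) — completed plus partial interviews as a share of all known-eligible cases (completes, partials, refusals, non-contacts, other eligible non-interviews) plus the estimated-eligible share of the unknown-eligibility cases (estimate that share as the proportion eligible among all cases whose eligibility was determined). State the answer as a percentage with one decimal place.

43.7%

Numerator → 324 + 48 = 372
Known eligible → 324 + 48 + 137 + 164 + 29 = 702
e = 702 / (702 + 166) = 702 / 868 = 0.8088
Eligible share of unknowns → 0.8088 × 185 = 149.63
Denominator → 702 + 149.63 = 851.63
RR4 = 372 / 851.63 = 0.4368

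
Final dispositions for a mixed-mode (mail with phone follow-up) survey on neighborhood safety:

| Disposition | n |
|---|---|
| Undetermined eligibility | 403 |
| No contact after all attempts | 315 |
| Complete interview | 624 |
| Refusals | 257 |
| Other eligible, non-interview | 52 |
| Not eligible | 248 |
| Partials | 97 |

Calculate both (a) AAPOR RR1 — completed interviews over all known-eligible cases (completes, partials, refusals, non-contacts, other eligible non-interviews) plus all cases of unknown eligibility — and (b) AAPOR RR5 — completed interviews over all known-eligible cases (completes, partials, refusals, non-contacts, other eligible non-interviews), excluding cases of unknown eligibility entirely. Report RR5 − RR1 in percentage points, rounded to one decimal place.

Num: 624
Denom: 624 + 97 + 257 + 315 + 52 + 403 = 1748
RR1 = 624 / 1748 = 0.3570
Denom: 624 + 97 + 257 + 315 + 52 = 1345
RR5 = 624 / 1345 = 0.4639
Difference = 46.39 − 35.70 = 10.69 percentage points

10.7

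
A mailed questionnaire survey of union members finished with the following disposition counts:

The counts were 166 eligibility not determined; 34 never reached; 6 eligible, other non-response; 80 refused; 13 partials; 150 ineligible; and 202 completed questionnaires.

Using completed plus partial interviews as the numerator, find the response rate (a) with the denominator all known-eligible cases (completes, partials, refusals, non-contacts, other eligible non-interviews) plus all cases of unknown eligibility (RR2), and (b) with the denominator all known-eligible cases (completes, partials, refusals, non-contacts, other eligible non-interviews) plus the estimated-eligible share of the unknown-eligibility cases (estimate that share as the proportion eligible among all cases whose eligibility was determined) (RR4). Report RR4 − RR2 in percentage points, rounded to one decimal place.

Num → 202 + 13 = 215
Base → 202 + 13 + 80 + 34 + 6 + 166 = 501
RR2 = 215 / 501 = 0.4291
Eligible (known) → 202 + 13 + 80 + 34 + 6 = 335
e = 335 / (335 + 150) = 335 / 485 = 0.6907
Estimated eligible among unknowns → 0.6907 × 166 = 114.66
Base → 335 + 114.66 = 449.66
RR4 = 215 / 449.66 = 0.4781
Difference = 47.81 − 42.91 = 4.90 percentage points

4.9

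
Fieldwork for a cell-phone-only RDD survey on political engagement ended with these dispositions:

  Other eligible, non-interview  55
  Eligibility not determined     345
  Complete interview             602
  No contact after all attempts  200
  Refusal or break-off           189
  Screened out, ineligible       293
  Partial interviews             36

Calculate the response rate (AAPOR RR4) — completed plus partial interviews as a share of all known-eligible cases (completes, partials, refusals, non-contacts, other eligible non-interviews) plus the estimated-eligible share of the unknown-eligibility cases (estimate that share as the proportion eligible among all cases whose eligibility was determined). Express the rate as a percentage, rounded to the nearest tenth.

Num = 602 + 36 = 638
Known eligible = 602 + 36 + 189 + 200 + 55 = 1082
e = 1082 / (1082 + 293) = 1082 / 1375 = 0.7869
Eligible share of unknowns = 0.7869 × 345 = 271.48
Base = 1082 + 271.48 = 1353.48
RR4 = 638 / 1353.48 = 0.4714

47.1%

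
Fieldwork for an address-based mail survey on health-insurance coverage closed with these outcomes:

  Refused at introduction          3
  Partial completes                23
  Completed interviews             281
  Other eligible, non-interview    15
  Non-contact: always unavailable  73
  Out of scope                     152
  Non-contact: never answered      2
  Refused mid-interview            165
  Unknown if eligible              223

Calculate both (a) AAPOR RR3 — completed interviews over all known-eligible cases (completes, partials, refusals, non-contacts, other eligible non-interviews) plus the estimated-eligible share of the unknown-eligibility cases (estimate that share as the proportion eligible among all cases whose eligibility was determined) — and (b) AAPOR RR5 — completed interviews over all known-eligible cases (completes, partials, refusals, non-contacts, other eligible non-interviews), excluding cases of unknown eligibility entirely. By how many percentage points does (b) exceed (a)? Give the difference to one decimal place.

11.9

Refusal or break-off = 3 + 165 = 168
No contact after all attempts = 2 + 73 = 75
Num = 281
Known eligible = 281 + 23 + 168 + 75 + 15 = 562
e = 562 / (562 + 152) = 562 / 714 = 0.7871
e × U = 0.7871 × 223 = 175.52
Denom = 562 + 175.52 = 737.52
RR3 = 281 / 737.52 = 0.3810
Denom = 281 + 23 + 168 + 75 + 15 = 562
RR5 = 281 / 562 = 0.5000
Difference = 50.00 − 38.10 = 11.90 percentage points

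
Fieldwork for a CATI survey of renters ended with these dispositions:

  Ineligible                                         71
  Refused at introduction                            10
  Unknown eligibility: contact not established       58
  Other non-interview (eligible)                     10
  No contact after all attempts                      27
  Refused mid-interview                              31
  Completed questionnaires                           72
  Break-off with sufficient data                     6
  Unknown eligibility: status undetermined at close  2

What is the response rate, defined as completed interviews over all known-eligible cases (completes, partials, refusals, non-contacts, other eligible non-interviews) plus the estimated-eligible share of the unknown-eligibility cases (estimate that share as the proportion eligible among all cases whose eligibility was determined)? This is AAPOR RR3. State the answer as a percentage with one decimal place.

36.5%

Refusals = 10 + 31 = 41
Unknown eligibility = 58 + 2 = 60
Top → 72
Determined eligible → 72 + 6 + 41 + 27 + 10 = 156
e = 156 / (156 + 71) = 156 / 227 = 0.6872
Estimated eligible among unknowns → 0.6872 × 60 = 41.23
Denominator → 156 + 41.23 = 197.23
RR3 = 72 / 197.23 = 0.3651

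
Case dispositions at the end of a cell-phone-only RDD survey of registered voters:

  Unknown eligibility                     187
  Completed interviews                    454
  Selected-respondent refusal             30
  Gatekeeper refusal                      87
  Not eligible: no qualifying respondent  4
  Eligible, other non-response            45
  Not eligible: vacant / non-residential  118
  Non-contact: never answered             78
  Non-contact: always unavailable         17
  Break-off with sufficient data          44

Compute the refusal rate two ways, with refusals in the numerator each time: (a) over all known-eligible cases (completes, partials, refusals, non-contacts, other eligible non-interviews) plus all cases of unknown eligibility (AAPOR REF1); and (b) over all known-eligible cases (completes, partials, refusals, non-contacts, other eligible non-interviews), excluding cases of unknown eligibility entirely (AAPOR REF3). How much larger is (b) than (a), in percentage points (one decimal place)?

3.1

Refusal or break-off = 87 + 30 = 117
Non-contacts = 78 + 17 = 95
Screened out, ineligible = 4 + 118 = 122
Numerator = 117
Denominator = 454 + 44 + 117 + 95 + 45 + 187 = 942
REF1 = 117 / 942 = 0.1242
Denominator = 454 + 44 + 117 + 95 + 45 = 755
REF3 = 117 / 755 = 0.1550
Difference = 15.50 − 12.42 = 3.08 percentage points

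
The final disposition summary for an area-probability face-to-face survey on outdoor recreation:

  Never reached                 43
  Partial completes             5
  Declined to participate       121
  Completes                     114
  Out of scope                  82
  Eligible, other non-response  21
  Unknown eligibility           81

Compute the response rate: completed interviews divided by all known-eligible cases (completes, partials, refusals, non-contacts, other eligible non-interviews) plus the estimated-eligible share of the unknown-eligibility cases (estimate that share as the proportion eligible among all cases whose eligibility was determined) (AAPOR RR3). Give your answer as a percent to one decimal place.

Num → 114
Determined eligible → 114 + 5 + 121 + 43 + 21 = 304
e = 304 / (304 + 82) = 304 / 386 = 0.7876
Eligible share of unknowns → 0.7876 × 81 = 63.80
Base → 304 + 63.80 = 367.80
RR3 = 114 / 367.80 = 0.3100

31.0%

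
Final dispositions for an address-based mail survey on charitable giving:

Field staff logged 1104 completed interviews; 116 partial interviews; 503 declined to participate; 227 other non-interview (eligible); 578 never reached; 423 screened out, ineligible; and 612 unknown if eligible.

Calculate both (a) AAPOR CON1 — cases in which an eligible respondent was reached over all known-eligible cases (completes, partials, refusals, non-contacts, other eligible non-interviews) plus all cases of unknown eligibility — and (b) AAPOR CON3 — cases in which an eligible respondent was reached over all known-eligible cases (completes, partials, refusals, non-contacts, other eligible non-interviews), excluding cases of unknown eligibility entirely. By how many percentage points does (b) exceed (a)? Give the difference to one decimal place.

Num → 1104 + 116 + 503 + 227 = 1950
Base → 1104 + 116 + 503 + 578 + 227 + 612 = 3140
CON1 = 1950 / 3140 = 0.6210
Base → 1104 + 116 + 503 + 578 + 227 = 2528
CON3 = 1950 / 2528 = 0.7714
Difference = 77.14 − 62.10 = 15.04 percentage points

15.0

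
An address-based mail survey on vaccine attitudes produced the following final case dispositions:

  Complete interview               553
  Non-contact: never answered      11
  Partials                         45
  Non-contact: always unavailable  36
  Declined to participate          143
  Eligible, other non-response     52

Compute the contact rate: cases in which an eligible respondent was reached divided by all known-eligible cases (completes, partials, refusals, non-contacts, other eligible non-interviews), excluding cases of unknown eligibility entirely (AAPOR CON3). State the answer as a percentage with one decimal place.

94.4%

Never reached = 11 + 36 = 47
Numerator → 553 + 45 + 143 + 52 = 793
Denom → 553 + 45 + 143 + 47 + 52 = 840
CON3 = 793 / 840 = 0.9440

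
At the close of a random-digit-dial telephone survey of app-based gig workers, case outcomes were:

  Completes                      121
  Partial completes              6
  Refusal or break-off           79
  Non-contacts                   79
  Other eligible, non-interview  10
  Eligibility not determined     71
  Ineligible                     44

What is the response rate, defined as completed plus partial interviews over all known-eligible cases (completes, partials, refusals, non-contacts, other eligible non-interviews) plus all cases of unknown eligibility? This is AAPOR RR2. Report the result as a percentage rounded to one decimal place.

34.7%

Numerator: 121 + 6 = 127
Base: 121 + 6 + 79 + 79 + 10 + 71 = 366
RR2 = 127 / 366 = 0.3470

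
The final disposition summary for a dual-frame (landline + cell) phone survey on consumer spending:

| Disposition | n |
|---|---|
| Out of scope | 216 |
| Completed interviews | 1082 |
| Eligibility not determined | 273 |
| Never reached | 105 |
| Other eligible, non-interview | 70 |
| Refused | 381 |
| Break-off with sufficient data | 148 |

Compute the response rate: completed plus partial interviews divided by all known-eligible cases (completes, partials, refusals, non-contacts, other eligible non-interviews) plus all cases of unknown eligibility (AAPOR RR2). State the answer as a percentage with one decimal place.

Top: 1082 + 148 = 1230
Base: 1082 + 148 + 381 + 105 + 70 + 273 = 2059
RR2 = 1230 / 2059 = 0.5974

59.7%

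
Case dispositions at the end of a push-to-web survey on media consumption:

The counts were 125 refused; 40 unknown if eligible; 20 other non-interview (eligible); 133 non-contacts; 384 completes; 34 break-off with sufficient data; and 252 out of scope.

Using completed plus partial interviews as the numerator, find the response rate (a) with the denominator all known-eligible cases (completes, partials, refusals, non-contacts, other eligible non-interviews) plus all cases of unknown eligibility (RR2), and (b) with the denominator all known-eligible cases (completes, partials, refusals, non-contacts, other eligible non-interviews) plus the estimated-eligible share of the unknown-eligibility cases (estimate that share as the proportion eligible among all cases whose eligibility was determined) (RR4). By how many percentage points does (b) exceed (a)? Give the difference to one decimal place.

0.8

Top: 384 + 34 = 418
Denom: 384 + 34 + 125 + 133 + 20 + 40 = 736
RR2 = 418 / 736 = 0.5679
Determined eligible: 384 + 34 + 125 + 133 + 20 = 696
e = 696 / (696 + 252) = 696 / 948 = 0.7342
Estimated eligible among unknowns: 0.7342 × 40 = 29.37
Denom: 696 + 29.37 = 725.37
RR4 = 418 / 725.37 = 0.5763
Difference = 57.63 − 56.79 = 0.84 percentage points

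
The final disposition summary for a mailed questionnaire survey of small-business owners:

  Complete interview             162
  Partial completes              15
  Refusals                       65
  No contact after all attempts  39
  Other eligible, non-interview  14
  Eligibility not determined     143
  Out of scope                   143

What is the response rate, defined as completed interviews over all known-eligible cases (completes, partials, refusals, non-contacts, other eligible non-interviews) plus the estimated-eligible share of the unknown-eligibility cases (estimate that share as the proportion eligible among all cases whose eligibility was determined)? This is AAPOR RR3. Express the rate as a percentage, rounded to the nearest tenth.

41.4%

Numerator = 162
Eligible (known) = 162 + 15 + 65 + 39 + 14 = 295
e = 295 / (295 + 143) = 295 / 438 = 0.6735
Eligible share of unknowns = 0.6735 × 143 = 96.31
Denom = 295 + 96.31 = 391.31
RR3 = 162 / 391.31 = 0.4140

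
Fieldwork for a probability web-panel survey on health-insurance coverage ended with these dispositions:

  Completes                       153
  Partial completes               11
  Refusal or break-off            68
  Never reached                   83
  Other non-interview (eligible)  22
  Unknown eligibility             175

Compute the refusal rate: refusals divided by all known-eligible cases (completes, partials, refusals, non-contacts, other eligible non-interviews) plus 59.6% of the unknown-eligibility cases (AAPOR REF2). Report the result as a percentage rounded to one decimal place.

15.4%

Num = 68
Known eligible = 153 + 11 + 68 + 83 + 22 = 337
Estimated eligible among unknowns = 0.5960 × 175 = 104.30
Denom = 337 + 104.30 = 441.30
REF2 = 68 / 441.30 = 0.1541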